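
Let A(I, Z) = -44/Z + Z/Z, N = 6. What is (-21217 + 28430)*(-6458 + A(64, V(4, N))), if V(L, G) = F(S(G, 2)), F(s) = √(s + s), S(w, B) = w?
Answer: -46574341 - 158686*√3/3 ≈ -4.6666e+7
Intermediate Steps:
F(s) = √2*√s (F(s) = √(2*s) = √2*√s)
V(L, G) = √2*√G
A(I, Z) = 1 - 44/Z (A(I, Z) = -44/Z + 1 = 1 - 44/Z)
(-21217 + 28430)*(-6458 + A(64, V(4, N))) = (-21217 + 28430)*(-6458 + (-44 + √2*√6)/((√2*√6))) = 7213*(-6458 + (-44 + 2*√3)/((2*√3))) = 7213*(-6458 + (√3/6)*(-44 + 2*√3)) = 7213*(-6458 + √3*(-44 + 2*√3)/6) = -46581554 + 7213*√3*(-44 + 2*√3)/6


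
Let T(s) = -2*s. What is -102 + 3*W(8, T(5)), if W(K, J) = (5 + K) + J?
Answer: -93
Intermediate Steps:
W(K, J) = 5 + J + K
-102 + 3*W(8, T(5)) = -102 + 3*(5 - 2*5 + 8) = -102 + 3*(5 - 10 + 8) = -102 + 3*3 = -102 + 9 = -93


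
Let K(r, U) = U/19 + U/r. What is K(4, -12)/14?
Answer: -69/266 ≈ -0.25940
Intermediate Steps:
K(r, U) = U/19 + U/r (K(r, U) = U*(1/19) + U/r = U/19 + U/r)
K(4, -12)/14 = ((1/19)*(-12) - 12/4)/14 = (-12/19 - 12*¼)/14 = (-12/19 - 3)/14 = (1/14)*(-69/19) = -69/266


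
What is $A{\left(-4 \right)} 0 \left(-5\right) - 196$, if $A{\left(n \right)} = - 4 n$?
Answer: $-196$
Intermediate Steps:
$A{\left(-4 \right)} 0 \left(-5\right) - 196 = \left(-4\right) \left(-4\right) 0 \left(-5\right) - 196 = 16 \cdot 0 \left(-5\right) - 196 = 0 \left(-5\right) - 196 = 0 - 196 = -196$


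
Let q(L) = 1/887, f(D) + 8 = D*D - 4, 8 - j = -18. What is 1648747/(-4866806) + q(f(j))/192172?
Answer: -140519871829251/414789514207292 ≈ -0.33877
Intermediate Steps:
j = 26 (j = 8 - 1*(-18) = 8 + 18 = 26)
f(D) = -12 + D² (f(D) = -8 + (D*D - 4) = -8 + (D² - 4) = -8 + (-4 + D²) = -12 + D²)
q(L) = 1/887
1648747/(-4866806) + q(f(j))/192172 = 1648747/(-4866806) + (1/887)/192172 = 1648747*(-1/4866806) + (1/887)*(1/192172) = -1648747/4866806 + 1/170456564 = -140519871829251/414789514207292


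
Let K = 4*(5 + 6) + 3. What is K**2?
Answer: 2209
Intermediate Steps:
K = 47 (K = 4*11 + 3 = 44 + 3 = 47)
K**2 = 47**2 = 2209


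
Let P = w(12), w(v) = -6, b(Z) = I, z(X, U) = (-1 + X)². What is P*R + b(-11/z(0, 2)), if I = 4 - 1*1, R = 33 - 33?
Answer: 3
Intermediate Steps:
R = 0
I = 3 (I = 4 - 1 = 3)
b(Z) = 3
P = -6
P*R + b(-11/z(0, 2)) = -6*0 + 3 = 0 + 3 = 3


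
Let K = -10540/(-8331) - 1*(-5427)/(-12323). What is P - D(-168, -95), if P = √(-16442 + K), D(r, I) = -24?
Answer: 24 + I*√173284622385533887719/102662913 ≈ 24.0 + 128.22*I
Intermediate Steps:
K = 84672083/102662913 (K = -10540*(-1/8331) + 5427*(-1/12323) = 10540/8331 - 5427/12323 = 84672083/102662913 ≈ 0.82476)
P = I*√173284622385533887719/102662913 (P = √(-16442 + 84672083/102662913) = √(-1687898943463/102662913) = I*√173284622385533887719/102662913 ≈ 128.22*I)
P - D(-168, -95) = I*√173284622385533887719/102662913 - 1*(-24) = I*√173284622385533887719/102662913 + 24 = 24 + I*√173284622385533887719/102662913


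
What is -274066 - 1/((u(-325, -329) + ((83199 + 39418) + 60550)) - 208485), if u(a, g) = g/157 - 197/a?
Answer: -354073250331411/1291926946 ≈ -2.7407e+5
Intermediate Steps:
u(a, g) = -197/a + g/157 (u(a, g) = g*(1/157) - 197/a = g/157 - 197/a = -197/a + g/157)
-274066 - 1/((u(-325, -329) + ((83199 + 39418) + 60550)) - 208485) = -274066 - 1/(((-197/(-325) + (1/157)*(-329)) + ((83199 + 39418) + 60550)) - 208485) = -274066 - 1/(((-197*(-1/325) - 329/157) + (122617 + 60550)) - 208485) = -274066 - 1/(((197/325 - 329/157) + 183167) - 208485) = -274066 - 1/((-75996/51025 + 183167) - 208485) = -274066 - 1/(9346020179/51025 - 208485) = -274066 - 1/(-1291926946/51025) = -274066 - 1*(-51025/1291926946) = -274066 + 51025/1291926946 = -354073250331411/1291926946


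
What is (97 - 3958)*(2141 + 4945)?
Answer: -27359046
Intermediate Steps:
(97 - 3958)*(2141 + 4945) = -3861*7086 = -27359046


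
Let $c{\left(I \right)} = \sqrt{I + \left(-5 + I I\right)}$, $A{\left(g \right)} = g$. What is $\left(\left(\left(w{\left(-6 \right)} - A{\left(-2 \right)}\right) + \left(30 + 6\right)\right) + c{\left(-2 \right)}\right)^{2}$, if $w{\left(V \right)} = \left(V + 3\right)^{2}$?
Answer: $\left(47 + i \sqrt{3}\right)^{2} \approx 2206.0 + 162.81 i$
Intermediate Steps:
$w{\left(V \right)} = \left(3 + V\right)^{2}$
$c{\left(I \right)} = \sqrt{-5 + I + I^{2}}$ ($c{\left(I \right)} = \sqrt{I + \left(-5 + I^{2}\right)} = \sqrt{-5 + I + I^{2}}$)
$\left(\left(\left(w{\left(-6 \right)} - A{\left(-2 \right)}\right) + \left(30 + 6\right)\right) + c{\left(-2 \right)}\right)^{2} = \left(\left(\left(\left(3 - 6\right)^{2} - -2\right) + \left(30 + 6\right)\right) + \sqrt{-5 - 2 + \left(-2\right)^{2}}\right)^{2} = \left(\left(\left(\left(-3\right)^{2} + 2\right) + 36\right) + \sqrt{-5 - 2 + 4}\right)^{2} = \left(\left(\left(9 + 2\right) + 36\right) + \sqrt{-3}\right)^{2} = \left(\left(11 + 36\right) + i \sqrt{3}\right)^{2} = \left(47 + i \sqrt{3}\right)^{2}$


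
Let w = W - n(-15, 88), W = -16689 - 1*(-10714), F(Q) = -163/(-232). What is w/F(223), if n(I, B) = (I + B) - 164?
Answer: -1365088/163 ≈ -8374.8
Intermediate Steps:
n(I, B) = -164 + B + I (n(I, B) = (B + I) - 164 = -164 + B + I)
F(Q) = 163/232 (F(Q) = -163*(-1/232) = 163/232)
W = -5975 (W = -16689 + 10714 = -5975)
w = -5884 (w = -5975 - (-164 + 88 - 15) = -5975 - 1*(-91) = -5975 + 91 = -5884)
w/F(223) = -5884/163/232 = -5884*232/163 = -1365088/163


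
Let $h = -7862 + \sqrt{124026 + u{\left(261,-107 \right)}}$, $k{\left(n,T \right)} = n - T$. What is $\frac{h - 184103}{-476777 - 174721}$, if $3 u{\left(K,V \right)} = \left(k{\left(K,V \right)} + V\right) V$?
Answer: $\frac{191965}{651498} - \frac{\sqrt{114717}}{651498} \approx 0.29413$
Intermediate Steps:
$u{\left(K,V \right)} = \frac{K V}{3}$ ($u{\left(K,V \right)} = \frac{\left(\left(K - V\right) + V\right) V}{3} = \frac{K V}{3}$)
$h = -7862 + \sqrt{114717}$ ($h = -7862 + \sqrt{124026 + \frac{1}{3} \cdot 261 \left(-107\right)} = -7862 + \sqrt{124026 - 9309} = -7862 + \sqrt{114717} \approx -7523.3$)
$\frac{h - 184103}{-476777 - 174721} = \frac{\left(-7862 + \sqrt{114717}\right) - 184103}{-476777 - 174721} = \frac{\left(-7862 + \sqrt{114717}\right) - 184103}{-651498} = \left(-191965 + \sqrt{114717}\right) \left(- \frac{1}{651498}\right) = \frac{191965}{651498} - \frac{\sqrt{114717}}{651498}$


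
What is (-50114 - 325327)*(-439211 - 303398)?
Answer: 278805865569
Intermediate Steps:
(-50114 - 325327)*(-439211 - 303398) = -375441*(-742609) = 278805865569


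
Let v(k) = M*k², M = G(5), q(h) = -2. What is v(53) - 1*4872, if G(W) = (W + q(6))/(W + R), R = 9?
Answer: -59781/14 ≈ -4270.1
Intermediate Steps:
G(W) = (-2 + W)/(9 + W) (G(W) = (W - 2)/(W + 9) = (-2 + W)/(9 + W))
M = 3/14 (M = (-2 + 5)/(9 + 5) = 3/14 ≈ 0.21429)
v(k) = 3*k²/14
v(53) - 1*4872 = (3/14)*53² - 1*4872 = (3/14)*2809 - 4872 = 8427/14 - 4872 = -59781/14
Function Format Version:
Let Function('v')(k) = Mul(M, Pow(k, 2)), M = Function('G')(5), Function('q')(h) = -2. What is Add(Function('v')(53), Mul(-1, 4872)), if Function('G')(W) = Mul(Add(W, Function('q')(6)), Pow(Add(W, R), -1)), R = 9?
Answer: Rational(-59781, 14) ≈ -4270.1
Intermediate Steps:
Function('G')(W) = Mul(Pow(Add(9, W), -1), Add(-2, W)) (Function('G')(W) = Mul(Add(W, -2), Pow(Add(W, 9), -1)) = Mul(Add(-2, W), Pow(Add(9, W), -1)) = Mul(Pow(Add(9, W), -1), Add(-2, W)))
M = Rational(3, 14) (M = Mul(Pow(Add(9, 5), -1), Add(-2, 5)) = Mul(Pow(14, -1), 3) = Mul(Rational(1, 14), 3) = Rational(3, 14) ≈ 0.21429)
Function('v')(k) = Mul(Rational(3, 14), Pow(k, 2))
Add(Function('v')(53), Mul(-1, 4872)) = Add(Mul(Rational(3, 14), Pow(53, 2)), Mul(-1, 4872)) = Add(Mul(Rational(3, 14), 2809), -4872) = Add(Rational(8427, 14), -4872) = Rational(-59781, 14)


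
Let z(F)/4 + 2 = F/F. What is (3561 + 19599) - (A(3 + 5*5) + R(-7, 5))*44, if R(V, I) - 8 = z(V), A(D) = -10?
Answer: 23424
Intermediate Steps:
z(F) = -4 (z(F) = -8 + 4*(F/F) = -8 + 4*1 = -8 + 4 = -4)
R(V, I) = 4 (R(V, I) = 8 - 4 = 4)
(3561 + 19599) - (A(3 + 5*5) + R(-7, 5))*44 = (3561 + 19599) - (-10 + 4)*44 = 23160 - (-6)*44 = 23160 - 1*(-264) = 23160 + 264 = 23424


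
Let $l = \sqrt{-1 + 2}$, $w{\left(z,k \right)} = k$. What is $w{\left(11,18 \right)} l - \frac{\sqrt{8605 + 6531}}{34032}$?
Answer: $18 - \frac{\sqrt{946}}{8508} \approx 17.996$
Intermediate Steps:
$l = 1$ ($l = \sqrt{1} = 1$)
$w{\left(11,18 \right)} l - \frac{\sqrt{8605 + 6531}}{34032} = 18 \cdot 1 - \frac{\sqrt{8605 + 6531}}{34032} = 18 - \sqrt{15136} \cdot \frac{1}{34032} = 18 - 4 \sqrt{946} \cdot \frac{1}{34032} = 18 - \frac{\sqrt{946}}{8508}$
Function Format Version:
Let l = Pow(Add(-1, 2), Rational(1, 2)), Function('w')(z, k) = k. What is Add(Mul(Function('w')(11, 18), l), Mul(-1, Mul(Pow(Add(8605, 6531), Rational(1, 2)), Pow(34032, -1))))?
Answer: Add(18, Mul(Rational(-1, 8508), Pow(946, Rational(1, 2)))) ≈ 17.996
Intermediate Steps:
l = 1 (l = Pow(1, Rational(1, 2)) = 1)
Add(Mul(Function('w')(11, 18), l), Mul(-1, Mul(Pow(Add(8605, 6531), Rational(1, 2)), Pow(34032, -1)))) = Add(Mul(18, 1), Mul(-1, Mul(Pow(Add(8605, 6531), Rational(1, 2)), Pow(34032, -1)))) = Add(18, Mul(-1, Mul(Pow(15136, Rational(1, 2)), Rational(1, 34032)))) = Add(18, Mul(-1, Mul(Mul(4, Pow(946, Rational(1, 2))), Rational(1, 34032)))) = Add(18, Mul(-1, Mul(Rational(1, 8508), Pow(946, Rational(1, 2))))) = Add(18, Mul(Rational(-1, 8508), Pow(946, Rational(1, 2))))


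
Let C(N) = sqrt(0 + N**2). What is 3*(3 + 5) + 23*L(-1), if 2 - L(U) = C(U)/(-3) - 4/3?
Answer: 325/3 ≈ 108.33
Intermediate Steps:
C(N) = sqrt(N**2)
L(U) = 10/3 + sqrt(U**2)/3 (L(U) = 2 - (sqrt(U**2)/(-3) - 4/3) = 2 - (sqrt(U**2)*(-1/3) - 4*1/3) = 2 - (-sqrt(U**2)/3 - 4/3) = 2 - (-4/3 - sqrt(U**2)/3) = 2 + (4/3 + sqrt(U**2)/3) = 10/3 + sqrt(U**2)/3)
3*(3 + 5) + 23*L(-1) = 3*(3 + 5) + 23*(10/3 + sqrt((-1)**2)/3) = 3*8 + 23*(10/3 + sqrt(1)/3) = 24 + 23*(10/3 + (1/3)*1) = 24 + 23*(10/3 + 1/3) = 24 + 23*(11/3) = 24 + 253/3 = 325/3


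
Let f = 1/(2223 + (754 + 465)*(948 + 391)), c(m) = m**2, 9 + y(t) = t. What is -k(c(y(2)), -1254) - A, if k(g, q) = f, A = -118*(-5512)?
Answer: -1063081537025/1634464 ≈ -6.5042e+5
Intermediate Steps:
y(t) = -9 + t
A = 650416
f = 1/1634464 (f = 1/(2223 + 1219*1339) = 1/(2223 + 1632241) = 1/1634464 ≈ 6.1182e-7)
k(g, q) = 1/1634464
-k(c(y(2)), -1254) - A = -1*1/1634464 - 1*650416 = -1/1634464 - 650416 = -1063081537025/1634464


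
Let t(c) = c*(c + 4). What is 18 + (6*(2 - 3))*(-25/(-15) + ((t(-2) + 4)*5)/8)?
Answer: 8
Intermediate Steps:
t(c) = c*(4 + c)
18 + (6*(2 - 3))*(-25/(-15) + ((t(-2) + 4)*5)/8) = 18 + (6*(2 - 3))*(-25/(-15) + ((-2*(4 - 2) + 4)*5)/8) = 18 + (6*(-1))*(-25*(-1/15) + ((-2*2 + 4)*5)*(1/8)) = 18 - 6*(5/3 + ((-4 + 4)*5)*(1/8)) = 18 - 6*(5/3 + (0*5)*(1/8)) = 18 - 6*(5/3 + 0*(1/8)) = 18 - 6*(5/3 + 0) = 18 - 6*5/3 = 18 - 10 = 8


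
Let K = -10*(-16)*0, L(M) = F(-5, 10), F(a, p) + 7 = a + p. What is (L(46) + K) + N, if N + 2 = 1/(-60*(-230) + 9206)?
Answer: -92023/23006 ≈ -4.0000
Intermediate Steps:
F(a, p) = -7 + a + p (F(a, p) = -7 + (a + p) = -7 + a + p)
L(M) = -2 (L(M) = -7 - 5 + 10 = -2)
K = 0 (K = 160*0 = 0)
N = -46011/23006 (N = -2 + 1/(-60*(-230) + 9206) = -2 + 1/(13800 + 9206) = -2 + 1/23006 = -46011/23006 ≈ -2.0000)
(L(46) + K) + N = (-2 + 0) - 46011/23006 = -2 - 46011/23006 = -92023/23006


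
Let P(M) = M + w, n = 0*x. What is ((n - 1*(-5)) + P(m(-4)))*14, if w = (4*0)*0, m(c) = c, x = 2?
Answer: 14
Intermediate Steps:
w = 0 (w = 0*0 = 0)
n = 0 (n = 0*2 = 0)
P(M) = M (P(M) = M + 0 = M)
((n - 1*(-5)) + P(m(-4)))*14 = ((0 - 1*(-5)) - 4)*14 = ((0 + 5) - 4)*14 = (5 - 4)*14 = 1*14 = 14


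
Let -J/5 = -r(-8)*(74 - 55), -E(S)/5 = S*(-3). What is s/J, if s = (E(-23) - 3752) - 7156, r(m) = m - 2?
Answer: 11253/950 ≈ 11.845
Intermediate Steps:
E(S) = 15*S (E(S) = -5*S*(-3) = -(-15)*S = 15*S)
r(m) = -2 + m
J = -950 (J = -(-5)*(-2 - 8)*(74 - 55) = -(-5)*(-10*19) = -(-5)*(-190) = -5*190 = -950)
s = -11253 (s = (15*(-23) - 3752) - 7156 = (-345 - 3752) - 7156 = -4097 - 7156 = -11253)
s/J = -11253/(-950) = -11253*(-1/950) = 11253/950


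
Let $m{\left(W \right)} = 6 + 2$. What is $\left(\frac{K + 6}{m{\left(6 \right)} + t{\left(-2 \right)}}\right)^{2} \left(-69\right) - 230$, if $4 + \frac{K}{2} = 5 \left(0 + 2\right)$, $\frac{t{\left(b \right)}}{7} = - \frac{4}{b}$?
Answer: $- \frac{33419}{121} \approx -276.19$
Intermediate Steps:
$m{\left(W \right)} = 8$
$t{\left(b \right)} = - \frac{28}{b}$ ($t{\left(b \right)} = 7 \left(- \frac{4}{b}\right) = - \frac{28}{b}$)
$K = 12$ ($K = -8 + 2 \cdot 5 \left(0 + 2\right) = -8 + 2 \cdot 5 \cdot 2 = -8 + 2 \cdot 10 = -8 + 20 = 12$)
$\left(\frac{K + 6}{m{\left(6 \right)} + t{\left(-2 \right)}}\right)^{2} \left(-69\right) - 230 = \left(\frac{12 + 6}{8 - \frac{28}{-2}}\right)^{2} \left(-69\right) - 230 = \left(\frac{18}{8 - -14}\right)^{2} \left(-69\right) - 230 = \left(\frac{18}{8 + 14}\right)^{2} \left(-69\right) - 230 = \left(\frac{18}{22}\right)^{2} \left(-69\right) - 230 = \left(18 \cdot \frac{1}{22}\right)^{2} \left(-69\right) - 230 = \left(\frac{9}{11}\right)^{2} \left(-69\right) - 230 = \frac{81}{121} \left(-69\right) - 230 = - \frac{5589}{121} - 230 = - \frac{33419}{121}$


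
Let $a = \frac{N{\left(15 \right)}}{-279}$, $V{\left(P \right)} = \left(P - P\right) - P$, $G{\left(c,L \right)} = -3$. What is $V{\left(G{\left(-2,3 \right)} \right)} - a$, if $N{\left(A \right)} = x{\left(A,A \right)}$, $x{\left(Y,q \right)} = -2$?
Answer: $\frac{835}{279} \approx 2.9928$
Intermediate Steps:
$N{\left(A \right)} = -2$
$V{\left(P \right)} = - P$ ($V{\left(P \right)} = 0 - P = - P$)
$a = \frac{2}{279}$ ($a = - \frac{2}{-279} = \left(-2\right) \left(- \frac{1}{279}\right) = \frac{2}{279} \approx 0.0071685$)
$V{\left(G{\left(-2,3 \right)} \right)} - a = \left(-1\right) \left(-3\right) - \frac{2}{279} = 3 - \frac{2}{279} = \frac{835}{279}$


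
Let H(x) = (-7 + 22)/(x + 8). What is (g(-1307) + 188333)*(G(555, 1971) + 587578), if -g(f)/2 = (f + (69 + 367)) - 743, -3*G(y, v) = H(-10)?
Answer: 225115016321/2 ≈ 1.1256e+11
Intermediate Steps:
H(x) = 15/(8 + x)
G(y, v) = 5/2 (G(y, v) = -5/(8 - 10) = -5/(-2) = -5*(-1)/2 = -1/3*(-15/2) = 5/2)
g(f) = 614 - 2*f (g(f) = -2*((f + (69 + 367)) - 743) = -2*((f + 436) - 743) = -2*((436 + f) - 743) = -2*(-307 + f) = 614 - 2*f)
(g(-1307) + 188333)*(G(555, 1971) + 587578) = ((614 - 2*(-1307)) + 188333)*(5/2 + 587578) = ((614 + 2614) + 188333)*(1175161/2) = (3228 + 188333)*(1175161/2) = 191561*(1175161/2) = 225115016321/2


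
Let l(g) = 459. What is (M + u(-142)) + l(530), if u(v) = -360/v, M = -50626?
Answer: -3561677/71 ≈ -50164.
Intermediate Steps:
(M + u(-142)) + l(530) = (-50626 - 360/(-142)) + 459 = (-50626 - 360*(-1/142)) + 459 = (-50626 + 180/71) + 459 = -3594266/71 + 459 = -3561677/71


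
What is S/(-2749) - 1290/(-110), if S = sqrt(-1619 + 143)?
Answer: 129/11 - 6*I*sqrt(41)/2749 ≈ 11.727 - 0.013976*I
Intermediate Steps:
S = 6*I*sqrt(41) (S = sqrt(-1476) = 6*I*sqrt(41) ≈ 38.419*I)
S/(-2749) - 1290/(-110) = (6*I*sqrt(41))/(-2749) - 1290/(-110) = (6*I*sqrt(41))*(-1/2749) - 1290*(-1/110) = -6*I*sqrt(41)/2749 + 129/11 = 129/11 - 6*I*sqrt(41)/2749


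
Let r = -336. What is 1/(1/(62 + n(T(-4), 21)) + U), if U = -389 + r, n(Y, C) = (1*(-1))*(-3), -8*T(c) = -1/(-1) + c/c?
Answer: -65/47124 ≈ -0.0013793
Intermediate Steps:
T(c) = -¼ (T(c) = -(-1/(-1) + c/c)/8 = -(-1*(-1) + 1)/8 = -(1 + 1)/8 = -⅛*2 = -¼)
n(Y, C) = 3 (n(Y, C) = -1*(-3) = 3)
U = -725 (U = -389 - 336 = -725)
1/(1/(62 + n(T(-4), 21)) + U) = 1/(1/(62 + 3) - 725) = 1/(1/65 - 725) = 1/(-47124/65) = -65/47124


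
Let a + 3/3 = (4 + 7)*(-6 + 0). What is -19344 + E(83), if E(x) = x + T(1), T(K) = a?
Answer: -19328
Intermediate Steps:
a = -67 (a = -1 + (4 + 7)*(-6 + 0) = -1 + 11*(-6) = -1 - 66 = -67)
T(K) = -67
E(x) = -67 + x (E(x) = x - 67 = -67 + x)
-19344 + E(83) = -19344 + (-67 + 83) = -19344 + 16 = -19328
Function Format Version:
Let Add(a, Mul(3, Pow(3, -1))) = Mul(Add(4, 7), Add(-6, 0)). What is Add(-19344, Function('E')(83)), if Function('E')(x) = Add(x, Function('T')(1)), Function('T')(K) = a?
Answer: -19328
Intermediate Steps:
a = -67 (a = Add(-1, Mul(Add(4, 7), Add(-6, 0))) = Add(-1, Mul(11, -6)) = Add(-1, -66) = -67)
Function('T')(K) = -67
Function('E')(x) = Add(-67, x) (Function('E')(x) = Add(x, -67) = Add(-67, x))
Add(-19344, Function('E')(83)) = Add(-19344, Add(-67, 83)) = Add(-19344, 16) = -19328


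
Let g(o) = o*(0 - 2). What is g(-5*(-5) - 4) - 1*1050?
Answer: -1092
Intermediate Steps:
g(o) = -2*o (g(o) = o*(-2) = -2*o)
g(-5*(-5) - 4) - 1*1050 = -2*(-5*(-5) - 4) - 1*1050 = -2*(25 - 4) - 1050 = -2*21 - 1050 = -42 - 1050 = -1092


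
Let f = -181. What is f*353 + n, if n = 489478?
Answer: 425585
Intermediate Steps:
f*353 + n = -181*353 + 489478 = -63893 + 489478 = 425585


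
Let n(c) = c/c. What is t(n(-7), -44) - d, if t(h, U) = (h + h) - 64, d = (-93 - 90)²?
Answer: -33551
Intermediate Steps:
d = 33489 (d = (-183)² = 33489)
n(c) = 1
t(h, U) = -64 + 2*h (t(h, U) = 2*h - 64 = -64 + 2*h)
t(n(-7), -44) - d = (-64 + 2*1) - 1*33489 = (-64 + 2) - 33489 = -62 - 33489 = -33551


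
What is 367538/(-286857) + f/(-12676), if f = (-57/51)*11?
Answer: -79141545583/61815388644 ≈ -1.2803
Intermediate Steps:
f = -209/17 (f = ((1/51)*(-57))*11 = -19/17*11 = -209/17 ≈ -12.294)
367538/(-286857) + f/(-12676) = 367538/(-286857) - 209/17/(-12676) = 367538*(-1/286857) - 209/17*(-1/12676) = -367538/286857 + 209/215492 = -79141545583/61815388644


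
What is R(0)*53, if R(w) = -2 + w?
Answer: -106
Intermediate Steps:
R(0)*53 = (-2 + 0)*53 = -2*53 = -106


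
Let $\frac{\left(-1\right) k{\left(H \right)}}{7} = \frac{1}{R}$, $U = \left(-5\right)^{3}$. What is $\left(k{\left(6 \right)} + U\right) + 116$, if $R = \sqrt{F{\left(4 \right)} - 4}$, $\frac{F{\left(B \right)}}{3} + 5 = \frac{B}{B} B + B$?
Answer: $-9 - \frac{7 \sqrt{5}}{5} \approx -12.13$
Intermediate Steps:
$F{\left(B \right)} = -15 + 6 B$ ($F{\left(B \right)} = -15 + 3 \left(\frac{B}{B} B + B\right) = -15 + 3 \left(1 B + B\right) = -15 + 3 \left(B + B\right) = -15 + 3 \cdot 2 B = -15 + 6 B$)
$U = -125$
$R = \sqrt{5}$ ($R = \sqrt{\left(-15 + 6 \cdot 4\right) - 4} = \sqrt{\left(-15 + 24\right) - 4} = \sqrt{9 - 4} = \sqrt{5} \approx 2.2361$)
$k{\left(H \right)} = - \frac{7 \sqrt{5}}{5}$ ($k{\left(H \right)} = - \frac{7}{\sqrt{5}} = - 7 \frac{\sqrt{5}}{5} = - \frac{7 \sqrt{5}}{5}$)
$\left(k{\left(6 \right)} + U\right) + 116 = \left(- \frac{7 \sqrt{5}}{5} - 125\right) + 116 = \left(-125 - \frac{7 \sqrt{5}}{5}\right) + 116 = -9 - \frac{7 \sqrt{5}}{5}$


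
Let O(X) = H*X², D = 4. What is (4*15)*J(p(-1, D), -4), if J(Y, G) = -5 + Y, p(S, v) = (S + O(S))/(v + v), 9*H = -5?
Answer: -935/3 ≈ -311.67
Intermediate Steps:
H = -5/9 (H = (⅑)*(-5) = -5/9 ≈ -0.55556)
O(X) = -5*X²/9
p(S, v) = (S - 5*S²/9)/(2*v) (p(S, v) = (S - 5*S²/9)/(v + v) = (S - 5*S²/9)/((2*v)) = (S - 5*S²/9)*(1/(2*v)) = (S - 5*S²/9)/(2*v))
(4*15)*J(p(-1, D), -4) = (4*15)*(-5 + (1/18)*(-1)*(9 - 5*(-1))/4) = 60*(-5 + (1/18)*(-1)*(¼)*(9 + 5)) = 60*(-5 + (1/18)*(-1)*(¼)*14) = 60*(-5 - 7/36) = 60*(-187/36) = -935/3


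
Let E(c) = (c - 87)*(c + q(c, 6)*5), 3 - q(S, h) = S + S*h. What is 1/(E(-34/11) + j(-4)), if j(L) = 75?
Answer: -121/1300036 ≈ -9.3074e-5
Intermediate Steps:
q(S, h) = 3 - S - S*h (q(S, h) = 3 - (S + S*h) = 3 + (-S - S*h) = 3 - S - S*h)
E(c) = (-87 + c)*(15 - 34*c) (E(c) = (c - 87)*(c + (3 - c - 1*c*6)*5) = (-87 + c)*(c + (3 - c - 6*c)*5) = (-87 + c)*(c + (3 - 7*c)*5) = (-87 + c)*(c + (15 - 35*c)) = (-87 + c)*(15 - 34*c))
1/(E(-34/11) + j(-4)) = 1/((-1305 - 34*(-34/11)² + 2973*(-34/11)) + 75) = 1/((-1305 - 34*1156/121 - 101082/11) + 75) = 1/((-1305 - 39304/121 - 101082/11) + 75) = 1/(-1309111/121 + 75) = 1/(-1300036/121) = -121/1300036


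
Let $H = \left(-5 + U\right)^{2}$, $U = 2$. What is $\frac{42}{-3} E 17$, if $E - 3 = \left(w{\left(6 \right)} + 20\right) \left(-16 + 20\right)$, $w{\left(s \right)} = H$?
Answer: $-28322$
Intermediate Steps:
$H = 9$ ($H = \left(-5 + 2\right)^{2} = \left(-3\right)^{2} = 9$)
$w{\left(s \right)} = 9$
$E = 119$ ($E = 3 + \left(9 + 20\right) \left(-16 + 20\right) = 3 + 29 \cdot 4 = 3 + 116 = 119$)
$\frac{42}{-3} E 17 = \frac{42}{-3} \cdot 119 \cdot 17 = 42 \left(- \frac{1}{3}\right) 119 \cdot 17 = \left(-14\right) 119 \cdot 17 = \left(-1666\right) 17 = -28322$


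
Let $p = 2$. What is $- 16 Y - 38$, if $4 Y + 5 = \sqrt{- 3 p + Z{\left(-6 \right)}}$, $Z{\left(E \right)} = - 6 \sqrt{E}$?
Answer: $-18 - 4 \sqrt{-6 - 6 i \sqrt{6}} \approx -26.888 + 13.229 i$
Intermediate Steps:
$Y = - \frac{5}{4} + \frac{\sqrt{-6 - 6 i \sqrt{6}}}{4}$ ($Y = - \frac{5}{4} + \frac{\sqrt{\left(-3\right) 2 - 6 \sqrt{-6}}}{4} = - \frac{5}{4} + \frac{\sqrt{-6 - 6 i \sqrt{6}}}{4} \approx -0.6945 - 0.82679 i$)
$- 16 Y - 38 = - 16 \left(- \frac{5}{4} + \frac{\sqrt{-6 - 6 i \sqrt{6}}}{4}\right) - 38 = \left(20 - 4 \sqrt{-6 - 6 i \sqrt{6}}\right) - 38 = -18 - 4 \sqrt{-6 - 6 i \sqrt{6}}$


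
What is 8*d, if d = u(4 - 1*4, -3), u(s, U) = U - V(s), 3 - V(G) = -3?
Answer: -72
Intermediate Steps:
V(G) = 6 (V(G) = 3 - 1*(-3) = 3 + 3 = 6)
u(s, U) = -6 + U (u(s, U) = U - 1*6 = U - 6 = -6 + U)
d = -9 (d = -6 - 3 = -9)
8*d = 8*(-9) = -72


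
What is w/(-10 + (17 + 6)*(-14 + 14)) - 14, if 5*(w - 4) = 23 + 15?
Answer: -379/25 ≈ -15.160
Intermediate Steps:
w = 58/5 (w = 4 + (23 + 15)/5 = 4 + (⅕)*38 = 4 + 38/5 = 58/5 ≈ 11.600)
w/(-10 + (17 + 6)*(-14 + 14)) - 14 = (58/5)/(-10 + (17 + 6)*(-14 + 14)) - 14 = (58/5)/(-10 + 23*0) - 14 = (58/5)/(-10 + 0) - 14 = (58/5)/(-10) - 14 = -⅒*58/5 - 14 = -29/25 - 14 = -379/25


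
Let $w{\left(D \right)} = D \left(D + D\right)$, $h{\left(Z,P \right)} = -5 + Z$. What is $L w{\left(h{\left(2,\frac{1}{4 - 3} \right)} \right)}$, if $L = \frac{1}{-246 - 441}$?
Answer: $- \frac{6}{229} \approx -0.026201$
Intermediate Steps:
$L = - \frac{1}{687}$ ($L = \frac{1}{-687} = - \frac{1}{687} \approx -0.0014556$)
$w{\left(D \right)} = 2 D^{2}$ ($w{\left(D \right)} = D 2 D = 2 D^{2}$)
$L w{\left(h{\left(2,\frac{1}{4 - 3} \right)} \right)} = - \frac{2 \left(-5 + 2\right)^{2}}{687} = - \frac{2 \left(-3\right)^{2}}{687} = - \frac{2 \cdot 9}{687} = \left(- \frac{1}{687}\right) 18 = - \frac{6}{229}$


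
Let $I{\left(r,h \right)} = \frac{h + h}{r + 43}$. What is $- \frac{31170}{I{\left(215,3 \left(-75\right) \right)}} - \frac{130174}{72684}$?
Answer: $\frac{3246977633}{181710} \approx 17869.0$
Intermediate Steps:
$I{\left(r,h \right)} = \frac{2 h}{43 + r}$
$- \frac{31170}{I{\left(215,3 \left(-75\right) \right)}} - \frac{130174}{72684} = - \frac{31170}{2 \cdot 3 \left(-75\right) \frac{1}{43 + 215}} - \frac{130174}{72684} = - \frac{31170}{2 \left(-225\right) \frac{1}{258}} - \frac{65087}{36342} = - \frac{31170}{- \frac{75}{43}} - \frac{65087}{36342} = \left(-31170\right) \left(- \frac{43}{75}\right) - \frac{65087}{36342} = \frac{89354}{5} - \frac{65087}{36342} = \frac{3246977633}{181710}$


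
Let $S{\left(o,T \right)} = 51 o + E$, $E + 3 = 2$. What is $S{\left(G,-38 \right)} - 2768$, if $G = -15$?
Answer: $-3534$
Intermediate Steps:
$E = -1$ ($E = -3 + 2 = -1$)
$S{\left(o,T \right)} = -1 + 51 o$ ($S{\left(o,T \right)} = 51 o - 1 = -1 + 51 o$)
$S{\left(G,-38 \right)} - 2768 = \left(-1 + 51 \left(-15\right)\right) - 2768 = \left(-1 - 765\right) - 2768 = -766 - 2768 = -3534$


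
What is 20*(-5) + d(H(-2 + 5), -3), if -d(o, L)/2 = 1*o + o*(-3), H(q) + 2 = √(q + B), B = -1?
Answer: -108 + 4*√2 ≈ -102.34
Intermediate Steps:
H(q) = -2 + √(-1 + q) (H(q) = -2 + √(q - 1) = -2 + √(-1 + q))
d(o, L) = 4*o (d(o, L) = -2*(1*o + o*(-3)) = -2*(o - 3*o) = -(-4)*o = 4*o)
20*(-5) + d(H(-2 + 5), -3) = 20*(-5) + 4*(-2 + √(-1 + (-2 + 5))) = -100 + 4*(-2 + √(-1 + 3)) = -100 + 4*(-2 + √2) = -100 + (-8 + 4*√2) = -108 + 4*√2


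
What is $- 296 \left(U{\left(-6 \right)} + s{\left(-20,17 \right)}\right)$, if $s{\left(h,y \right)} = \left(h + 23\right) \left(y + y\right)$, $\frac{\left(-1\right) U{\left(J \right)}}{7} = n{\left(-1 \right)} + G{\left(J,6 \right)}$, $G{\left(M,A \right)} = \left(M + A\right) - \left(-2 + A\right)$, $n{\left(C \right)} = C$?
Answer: $-40552$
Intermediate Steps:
$G{\left(M,A \right)} = 2 + M$ ($G{\left(M,A \right)} = \left(A + M\right) - \left(-2 + A\right) = 2 + M$)
$U{\left(J \right)} = -7 - 7 J$ ($U{\left(J \right)} = - 7 \left(-1 + \left(2 + J\right)\right) = - 7 \left(1 + J\right) = -7 - 7 J$)
$s{\left(h,y \right)} = 2 y \left(23 + h\right)$ ($s{\left(h,y \right)} = \left(23 + h\right) 2 y = 2 y \left(23 + h\right)$)
$- 296 \left(U{\left(-6 \right)} + s{\left(-20,17 \right)}\right) = - 296 \left(\left(-7 - -42\right) + 2 \cdot 17 \left(23 - 20\right)\right) = - 296 \left(\left(-7 + 42\right) + 2 \cdot 17 \cdot 3\right) = - 296 \left(35 + 102\right) = \left(-296\right) 137 = -40552$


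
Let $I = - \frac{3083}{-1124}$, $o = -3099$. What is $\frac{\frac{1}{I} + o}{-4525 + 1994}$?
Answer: $\frac{9553093}{7803073} \approx 1.2243$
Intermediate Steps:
$I = \frac{3083}{1124}$ ($I = \left(-3083\right) \left(- \frac{1}{1124}\right) = \frac{3083}{1124} \approx 2.7429$)
$\frac{\frac{1}{I} + o}{-4525 + 1994} = \frac{\frac{1}{\frac{3083}{1124}} - 3099}{-4525 + 1994} = \frac{\frac{1124}{3083} - 3099}{-2531} = \left(- \frac{9553093}{3083}\right) \left(- \frac{1}{2531}\right) = \frac{9553093}{7803073}$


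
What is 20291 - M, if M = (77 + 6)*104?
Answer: 11659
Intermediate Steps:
M = 8632 (M = 83*104 = 8632)
20291 - M = 20291 - 1*8632 = 20291 - 8632 = 11659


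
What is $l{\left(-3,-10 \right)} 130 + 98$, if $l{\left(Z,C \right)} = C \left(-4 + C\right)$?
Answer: $18298$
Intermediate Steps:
$l{\left(-3,-10 \right)} 130 + 98 = - 10 \left(-4 - 10\right) 130 + 98 = \left(-10\right) \left(-14\right) 130 + 98 = 140 \cdot 130 + 98 = 18200 + 98 = 18298$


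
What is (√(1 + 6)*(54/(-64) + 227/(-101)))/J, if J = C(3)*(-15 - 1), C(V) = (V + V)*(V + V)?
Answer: 9991*√7/1861632 ≈ 0.014199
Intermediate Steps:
C(V) = 4*V² (C(V) = (2*V)*(2*V) = 4*V²)
J = -576 (J = (4*3²)*(-15 - 1) = (4*9)*(-16) = 36*(-16) = -576)
(√(1 + 6)*(54/(-64) + 227/(-101)))/J = (√(1 + 6)*(54/(-64) + 227/(-101)))/(-576) = (√7*(54*(-1/64) + 227*(-1/101)))*(-1/576) = (√7*(-27/32 - 227/101))*(-1/576) = (√7*(-9991/3232))*(-1/576) = -9991*√7/3232*(-1/576) = 9991*√7/1861632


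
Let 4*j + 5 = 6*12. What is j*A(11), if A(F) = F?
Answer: 737/4 ≈ 184.25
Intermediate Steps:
j = 67/4 (j = -5/4 + (6*12)/4 = -5/4 + (1/4)*72 = -5/4 + 18 = 67/4 ≈ 16.750)
j*A(11) = (67/4)*11 = 737/4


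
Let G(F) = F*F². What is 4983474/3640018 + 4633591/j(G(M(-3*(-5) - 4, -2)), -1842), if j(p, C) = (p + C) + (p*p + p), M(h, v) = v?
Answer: -8428707146141/3265096146 ≈ -2581.5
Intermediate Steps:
G(F) = F³
j(p, C) = C + p² + 2*p (j(p, C) = (C + p) + (p² + p) = (C + p) + (p + p²) = C + p² + 2*p)
4983474/3640018 + 4633591/j(G(M(-3*(-5) - 4, -2)), -1842) = 4983474/3640018 + 4633591/(-1842 + ((-2)³)² + 2*(-2)³) = 4983474*(1/3640018) + 4633591/(-1842 + (-8)² + 2*(-8)) = 2491737/1820009 + 4633591/(-1842 + 64 - 16) = 2491737/1820009 + 4633591/(-1794) = 2491737/1820009 + 4633591*(-1/1794) = 2491737/1820009 - 4633591/1794 = -8428707146141/3265096146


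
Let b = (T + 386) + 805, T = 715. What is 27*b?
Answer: 51462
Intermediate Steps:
b = 1906 (b = (715 + 386) + 805 = 1101 + 805 = 1906)
27*b = 27*1906 = 51462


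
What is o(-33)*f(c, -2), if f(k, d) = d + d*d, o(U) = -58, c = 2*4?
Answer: -116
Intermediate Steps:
c = 8
f(k, d) = d + d²
o(-33)*f(c, -2) = -(-116)*(1 - 2) = -(-116)*(-1) = -58*2 = -116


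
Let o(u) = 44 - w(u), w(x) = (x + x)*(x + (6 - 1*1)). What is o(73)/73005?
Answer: -11344/73005 ≈ -0.15539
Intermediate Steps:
w(x) = 2*x*(5 + x) (w(x) = (2*x)*(x + (6 - 1)) = (2*x)*(x + 5) = (2*x)*(5 + x) = 2*x*(5 + x))
o(u) = 44 - 2*u*(5 + u)
o(73)/73005 = (44 - 2*73*(5 + 73))/73005 = (44 - 2*73*78)*(1/73005) = (44 - 11388)*(1/73005) = -11344*1/73005 = -11344/73005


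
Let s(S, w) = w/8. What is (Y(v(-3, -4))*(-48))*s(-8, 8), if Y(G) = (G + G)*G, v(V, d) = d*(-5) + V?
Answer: -27744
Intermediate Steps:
v(V, d) = V - 5*d (v(V, d) = -5*d + V = V - 5*d)
s(S, w) = w/8 (s(S, w) = w*(⅛) = w/8)
Y(G) = 2*G² (Y(G) = (2*G)*G = 2*G²)
(Y(v(-3, -4))*(-48))*s(-8, 8) = ((2*(-3 - 5*(-4))²)*(-48))*((⅛)*8) = ((2*(-3 + 20)²)*(-48))*1 = ((2*17²)*(-48))*1 = ((2*289)*(-48))*1 = (578*(-48))*1 = -27744*1 = -27744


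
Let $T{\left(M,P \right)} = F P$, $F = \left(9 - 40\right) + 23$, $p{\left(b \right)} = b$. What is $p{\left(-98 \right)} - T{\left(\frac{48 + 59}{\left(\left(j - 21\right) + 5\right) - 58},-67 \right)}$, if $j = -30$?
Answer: $-634$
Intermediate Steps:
$F = -8$ ($F = -31 + 23 = -8$)
$T{\left(M,P \right)} = - 8 P$
$p{\left(-98 \right)} - T{\left(\frac{48 + 59}{\left(\left(j - 21\right) + 5\right) - 58},-67 \right)} = -98 - \left(-8\right) \left(-67\right) = -98 - 536 = -634$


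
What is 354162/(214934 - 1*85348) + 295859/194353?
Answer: 53585815780/12592713929 ≈ 4.2553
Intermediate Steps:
354162/(214934 - 1*85348) + 295859/194353 = 354162/(214934 - 85348) + 295859*(1/194353) = 354162/129586 + 295859/194353 = 354162*(1/129586) + 295859/194353 = 177081/64793 + 295859/194353 = 53585815780/12592713929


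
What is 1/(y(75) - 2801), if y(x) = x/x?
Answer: -1/2800 ≈ -0.00035714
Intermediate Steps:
y(x) = 1
1/(y(75) - 2801) = 1/(1 - 2801) = 1/(-2800) = -1/2800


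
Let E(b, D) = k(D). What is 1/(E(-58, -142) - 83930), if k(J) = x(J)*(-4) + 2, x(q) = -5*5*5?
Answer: -1/83428 ≈ -1.1986e-5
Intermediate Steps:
x(q) = -125 (x(q) = -25*5 = -125)
k(J) = 502 (k(J) = -125*(-4) + 2 = 500 + 2 = 502)
E(b, D) = 502
1/(E(-58, -142) - 83930) = 1/(502 - 83930) = 1/(-83428) = -1/83428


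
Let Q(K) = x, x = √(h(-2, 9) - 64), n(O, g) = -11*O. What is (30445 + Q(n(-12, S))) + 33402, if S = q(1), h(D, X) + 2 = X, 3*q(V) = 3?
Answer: 63847 + I*√57 ≈ 63847.0 + 7.5498*I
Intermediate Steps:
q(V) = 1 (q(V) = (⅓)*3 = 1)
h(D, X) = -2 + X
S = 1
x = I*√57 (x = √((-2 + 9) - 64) = √(7 - 64) = √(-57) = I*√57 ≈ 7.5498*I)
Q(K) = I*√57
(30445 + Q(n(-12, S))) + 33402 = (30445 + I*√57) + 33402 = 63847 + I*√57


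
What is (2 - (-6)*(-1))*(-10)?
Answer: 40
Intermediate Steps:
(2 - (-6)*(-1))*(-10) = (2 - 3*2)*(-10) = (2 - 6)*(-10) = -4*(-10) = 40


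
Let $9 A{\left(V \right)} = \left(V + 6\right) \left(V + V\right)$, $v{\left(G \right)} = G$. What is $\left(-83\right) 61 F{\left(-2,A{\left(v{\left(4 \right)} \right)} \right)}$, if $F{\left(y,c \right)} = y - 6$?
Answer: $40504$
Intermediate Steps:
$A{\left(V \right)} = \frac{2 V \left(6 + V\right)}{9}$ ($A{\left(V \right)} = \frac{\left(V + 6\right) \left(V + V\right)}{9} = \frac{\left(6 + V\right) 2 V}{9} = \frac{2 V \left(6 + V\right)}{9}$)
$F{\left(y,c \right)} = -6 + y$
$\left(-83\right) 61 F{\left(-2,A{\left(v{\left(4 \right)} \right)} \right)} = \left(-83\right) 61 \left(-6 - 2\right) = \left(-5063\right) \left(-8\right) = 40504$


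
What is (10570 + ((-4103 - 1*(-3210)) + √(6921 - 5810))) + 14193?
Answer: 23870 + √1111 ≈ 23903.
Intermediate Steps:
(10570 + ((-4103 - 1*(-3210)) + √(6921 - 5810))) + 14193 = (10570 + ((-4103 + 3210) + √1111)) + 14193 = (10570 + (-893 + √1111)) + 14193 = (9677 + √1111) + 14193 = 23870 + √1111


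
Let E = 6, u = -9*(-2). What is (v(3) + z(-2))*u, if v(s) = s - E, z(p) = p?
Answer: -90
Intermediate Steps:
u = 18
v(s) = -6 + s (v(s) = s - 1*6 = s - 6 = -6 + s)
(v(3) + z(-2))*u = ((-6 + 3) - 2)*18 = (-3 - 2)*18 = -5*18 = -90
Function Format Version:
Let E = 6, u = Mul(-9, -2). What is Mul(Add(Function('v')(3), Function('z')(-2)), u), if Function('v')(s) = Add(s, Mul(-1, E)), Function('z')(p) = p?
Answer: -90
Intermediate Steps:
u = 18
Function('v')(s) = Add(-6, s) (Function('v')(s) = Add(s, Mul(-1, 6)) = Add(s, -6) = Add(-6, s))
Mul(Add(Function('v')(3), Function('z')(-2)), u) = Mul(Add(Add(-6, 3), -2), 18) = Mul(Add(-3, -2), 18) = Mul(-5, 18) = -90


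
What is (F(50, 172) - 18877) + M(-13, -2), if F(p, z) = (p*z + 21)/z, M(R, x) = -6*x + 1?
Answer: -3235987/172 ≈ -18814.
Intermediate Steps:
M(R, x) = 1 - 6*x
F(p, z) = (21 + p*z)/z
(F(50, 172) - 18877) + M(-13, -2) = ((50 + 21/172) - 18877) + (1 - 6*(-2)) = ((50 + 21*(1/172)) - 18877) + (1 + 12) = ((50 + 21/172) - 18877) + 13 = (8621/172 - 18877) + 13 = -3238223/172 + 13 = -3235987/172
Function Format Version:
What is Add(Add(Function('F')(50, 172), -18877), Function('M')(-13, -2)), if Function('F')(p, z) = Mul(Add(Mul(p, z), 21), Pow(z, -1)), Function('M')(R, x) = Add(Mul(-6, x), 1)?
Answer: Rational(-3235987, 172) ≈ -18814.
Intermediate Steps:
Function('M')(R, x) = Add(1, Mul(-6, x))
Function('F')(p, z) = Mul(Pow(z, -1), Add(21, Mul(p, z))) (Function('F')(p, z) = Mul(Add(21, Mul(p, z)), Pow(z, -1)) = Mul(Pow(z, -1), Add(21, Mul(p, z))))
Add(Add(Function('F')(50, 172), -18877), Function('M')(-13, -2)) = Add(Add(Add(50, Mul(21, Pow(172, -1))), -18877), Add(1, Mul(-6, -2))) = Add(Add(Add(50, Mul(21, Rational(1, 172))), -18877), Add(1, 12)) = Add(Add(Add(50, Rational(21, 172)), -18877), 13) = Add(Add(Rational(8621, 172), -18877), 13) = Add(Rational(-3238223, 172), 13) = Rational(-3235987, 172)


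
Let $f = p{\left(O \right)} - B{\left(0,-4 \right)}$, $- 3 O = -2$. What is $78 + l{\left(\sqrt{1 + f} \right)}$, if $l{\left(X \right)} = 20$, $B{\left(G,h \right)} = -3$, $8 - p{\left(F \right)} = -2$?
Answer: $98$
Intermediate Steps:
$O = \frac{2}{3}$ ($O = \left(- \frac{1}{3}\right) \left(-2\right) = \frac{2}{3} \approx 0.66667$)
$p{\left(F \right)} = 10$ ($p{\left(F \right)} = 8 - -2 = 8 + 2 = 10$)
$f = 13$ ($f = 10 - -3 = 10 + 3 = 13$)
$78 + l{\left(\sqrt{1 + f} \right)} = 78 + 20 = 98$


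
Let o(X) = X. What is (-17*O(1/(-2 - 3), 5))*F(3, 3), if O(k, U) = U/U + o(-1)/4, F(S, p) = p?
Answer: -153/4 ≈ -38.250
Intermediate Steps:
O(k, U) = ¾ (O(k, U) = U/U - 1/4 = 1 - 1*¼ = 1 - ¼ = ¾)
(-17*O(1/(-2 - 3), 5))*F(3, 3) = -17*¾*3 = -51/4*3 = -153/4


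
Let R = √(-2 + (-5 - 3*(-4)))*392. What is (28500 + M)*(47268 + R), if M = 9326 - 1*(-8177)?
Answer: 2174469804 + 18033176*√5 ≈ 2.2148e+9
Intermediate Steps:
R = 392*√5 (R = √(-2 + (-5 + 12))*392 = √(-2 + 7)*392 = √5*392 = 392*√5 ≈ 876.54)
M = 17503 (M = 9326 + 8177 = 17503)
(28500 + M)*(47268 + R) = (28500 + 17503)*(47268 + 392*√5) = 46003*(47268 + 392*√5) = 2174469804 + 18033176*√5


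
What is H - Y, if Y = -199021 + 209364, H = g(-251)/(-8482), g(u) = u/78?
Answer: -6842887177/661596 ≈ -10343.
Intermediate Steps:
g(u) = u/78 (g(u) = u*(1/78) = u/78)
H = 251/661596 (H = ((1/78)*(-251))/(-8482) = -251/78*(-1/8482) = 251/661596 ≈ 0.00037939)
Y = 10343
H - Y = 251/661596 - 1*10343 = 251/661596 - 10343 = -6842887177/661596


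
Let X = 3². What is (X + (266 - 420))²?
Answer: 21025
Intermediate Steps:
X = 9
(X + (266 - 420))² = (9 + (266 - 420))² = (9 - 154)² = (-145)² = 21025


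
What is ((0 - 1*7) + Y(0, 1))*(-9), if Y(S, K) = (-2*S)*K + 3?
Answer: 36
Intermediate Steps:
Y(S, K) = 3 - 2*K*S (Y(S, K) = -2*K*S + 3 = 3 - 2*K*S)
((0 - 1*7) + Y(0, 1))*(-9) = ((0 - 1*7) + (3 - 2*1*0))*(-9) = ((0 - 7) + (3 + 0))*(-9) = (-7 + 3)*(-9) = -4*(-9) = 36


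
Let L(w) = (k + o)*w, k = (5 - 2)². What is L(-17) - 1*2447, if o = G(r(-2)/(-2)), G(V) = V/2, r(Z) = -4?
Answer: -2617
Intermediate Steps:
k = 9 (k = 3² = 9)
G(V) = V/2 (G(V) = V*(½) = V/2)
o = 1 (o = (-4/(-2))/2 = (-4*(-½))/2 = (½)*2 = 1)
L(w) = 10*w (L(w) = (9 + 1)*w = 10*w)
L(-17) - 1*2447 = 10*(-17) - 1*2447 = -170 - 2447 = -2617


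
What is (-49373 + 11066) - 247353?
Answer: -285660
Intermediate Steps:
(-49373 + 11066) - 247353 = -38307 - 247353 = -285660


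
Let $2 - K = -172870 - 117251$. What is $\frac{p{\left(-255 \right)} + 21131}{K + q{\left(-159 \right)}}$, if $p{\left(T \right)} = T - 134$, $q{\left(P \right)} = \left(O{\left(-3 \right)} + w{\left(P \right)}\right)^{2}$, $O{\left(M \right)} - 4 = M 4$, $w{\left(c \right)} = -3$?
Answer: $\frac{3457}{48374} \approx 0.071464$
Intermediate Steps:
$O{\left(M \right)} = 4 + 4 M$ ($O{\left(M \right)} = 4 + M 4 = 4 + 4 M$)
$K = 290123$ ($K = 2 - \left(-172870 - 117251\right) = 2 - -290121 = 2 + 290121 = 290123$)
$q{\left(P \right)} = 121$ ($q{\left(P \right)} = \left(\left(4 + 4 \left(-3\right)\right) - 3\right)^{2} = \left(\left(4 - 12\right) - 3\right)^{2} = \left(-8 - 3\right)^{2} = \left(-11\right)^{2} = 121$)
$p{\left(T \right)} = -134 + T$
$\frac{p{\left(-255 \right)} + 21131}{K + q{\left(-159 \right)}} = \frac{\left(-134 - 255\right) + 21131}{290123 + 121} = \frac{-389 + 21131}{290244} = 20742 \cdot \frac{1}{290244} = \frac{3457}{48374}$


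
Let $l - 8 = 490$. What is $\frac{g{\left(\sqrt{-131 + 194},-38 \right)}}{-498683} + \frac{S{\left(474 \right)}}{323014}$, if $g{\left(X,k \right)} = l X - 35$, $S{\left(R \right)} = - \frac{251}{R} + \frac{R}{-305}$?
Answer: $\frac{1484215910527}{23287565547548340} - \frac{1494 \sqrt{7}}{498683} \approx -0.0078626$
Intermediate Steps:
$l = 498$ ($l = 8 + 490 = 498$)
$S{\left(R \right)} = - \frac{251}{R} - \frac{R}{305}$ ($S{\left(R \right)} = - \frac{251}{R} + R \left(- \frac{1}{305}\right) = - \frac{251}{R} - \frac{R}{305}$)
$g{\left(X,k \right)} = -35 + 498 X$ ($g{\left(X,k \right)} = 498 X - 35 = -35 + 498 X$)
$\frac{g{\left(\sqrt{-131 + 194},-38 \right)}}{-498683} + \frac{S{\left(474 \right)}}{323014} = \frac{-35 + 498 \sqrt{-131 + 194}}{-498683} + \frac{- \frac{251}{474} - \frac{474}{305}}{323014} = \left(-35 + 498 \sqrt{63}\right) \left(- \frac{1}{498683}\right) + \left(\left(-251\right) \frac{1}{474} - \frac{474}{305}\right) \frac{1}{323014} = \left(-35 + 498 \cdot 3 \sqrt{7}\right) \left(- \frac{1}{498683}\right) + \left(- \frac{251}{474} - \frac{474}{305}\right) \frac{1}{323014} = \left(-35 + 1494 \sqrt{7}\right) \left(- \frac{1}{498683}\right) - \frac{301231}{46698133980} = \left(\frac{35}{498683} - \frac{1494 \sqrt{7}}{498683}\right) - \frac{301231}{46698133980} = \frac{1484215910527}{23287565547548340} - \frac{1494 \sqrt{7}}{498683}$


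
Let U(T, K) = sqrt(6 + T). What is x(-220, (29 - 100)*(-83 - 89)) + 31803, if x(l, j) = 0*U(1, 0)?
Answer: 31803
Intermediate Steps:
x(l, j) = 0 (x(l, j) = 0*sqrt(6 + 1) = 0*sqrt(7) = 0)
x(-220, (29 - 100)*(-83 - 89)) + 31803 = 0 + 31803 = 31803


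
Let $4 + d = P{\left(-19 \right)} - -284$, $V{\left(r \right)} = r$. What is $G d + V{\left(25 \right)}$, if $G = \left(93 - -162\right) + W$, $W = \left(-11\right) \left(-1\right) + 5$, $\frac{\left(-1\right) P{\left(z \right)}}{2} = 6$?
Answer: $72653$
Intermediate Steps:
$P{\left(z \right)} = -12$ ($P{\left(z \right)} = \left(-2\right) 6 = -12$)
$W = 16$ ($W = 11 + 5 = 16$)
$d = 268$ ($d = -4 - -272 = -4 + \left(-12 + 284\right) = -4 + 272 = 268$)
$G = 271$ ($G = \left(93 - -162\right) + 16 = \left(93 + 162\right) + 16 = 255 + 16 = 271$)
$G d + V{\left(25 \right)} = 271 \cdot 268 + 25 = 72628 + 25 = 72653$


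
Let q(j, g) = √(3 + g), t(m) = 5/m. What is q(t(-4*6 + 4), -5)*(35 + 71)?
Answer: 106*I*√2 ≈ 149.91*I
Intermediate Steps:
q(t(-4*6 + 4), -5)*(35 + 71) = √(3 - 5)*(35 + 71) = √(-2)*106 = (I*√2)*106 = 106*I*√2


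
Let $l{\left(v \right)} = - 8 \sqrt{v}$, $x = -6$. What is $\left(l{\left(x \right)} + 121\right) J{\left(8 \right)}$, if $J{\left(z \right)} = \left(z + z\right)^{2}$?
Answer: $30976 - 2048 i \sqrt{6} \approx 30976.0 - 5016.6 i$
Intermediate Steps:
$J{\left(z \right)} = 4 z^{2}$ ($J{\left(z \right)} = \left(2 z\right)^{2} = 4 z^{2}$)
$\left(l{\left(x \right)} + 121\right) J{\left(8 \right)} = \left(- 8 \sqrt{-6} + 121\right) 4 \cdot 8^{2} = \left(- 8 i \sqrt{6} + 121\right) 4 \cdot 64 = \left(- 8 i \sqrt{6} + 121\right) 256 = \left(121 - 8 i \sqrt{6}\right) 256 = 30976 - 2048 i \sqrt{6}$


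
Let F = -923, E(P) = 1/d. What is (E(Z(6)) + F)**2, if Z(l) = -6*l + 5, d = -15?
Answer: 191711716/225 ≈ 8.5205e+5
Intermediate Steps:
Z(l) = 5 - 6*l
E(P) = -1/15 (E(P) = 1/(-15) = -1/15)
(E(Z(6)) + F)**2 = (-1/15 - 923)**2 = (-13846/15)**2 = 191711716/225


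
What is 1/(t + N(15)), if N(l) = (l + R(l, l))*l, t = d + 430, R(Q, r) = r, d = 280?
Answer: 1/1160 ≈ 0.00086207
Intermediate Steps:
t = 710 (t = 280 + 430 = 710)
N(l) = 2*l² (N(l) = (l + l)*l = (2*l)*l = 2*l²)
1/(t + N(15)) = 1/(710 + 2*15²) = 1/(710 + 2*225) = 1/(710 + 450) = 1/1160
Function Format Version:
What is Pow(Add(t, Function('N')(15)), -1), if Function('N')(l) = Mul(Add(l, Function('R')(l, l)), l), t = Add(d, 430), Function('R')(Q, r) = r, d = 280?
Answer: Rational(1, 1160) ≈ 0.00086207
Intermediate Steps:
t = 710 (t = Add(280, 430) = 710)
Function('N')(l) = Mul(2, Pow(l, 2)) (Function('N')(l) = Mul(Add(l, l), l) = Mul(Mul(2, l), l) = Mul(2, Pow(l, 2)))
Pow(Add(t, Function('N')(15)), -1) = Pow(Add(710, Mul(2, Pow(15, 2))), -1) = Pow(Add(710, Mul(2, 225)), -1) = Pow(Add(710, 450), -1) = Pow(1160, -1) = Rational(1, 1160)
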